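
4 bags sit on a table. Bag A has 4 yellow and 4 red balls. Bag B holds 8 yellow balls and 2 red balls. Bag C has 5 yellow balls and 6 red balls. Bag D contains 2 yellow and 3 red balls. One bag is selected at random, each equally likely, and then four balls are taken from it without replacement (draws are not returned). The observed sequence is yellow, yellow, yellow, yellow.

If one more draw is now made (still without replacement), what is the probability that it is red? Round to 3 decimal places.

For each hypothesis, P(data | H) works out to: P(data | bag A) = (4/8)(3/7)(2/6)(1/5) = 0.014286; P(data | bag B) = (8/10)(7/9)(6/8)(5/7) = 0.33333; P(data | bag C) = (5/11)(4/10)(3/9)(2/8) = 0.015152; P(data | bag D) = (2/5)(1/4)(0/3) = 0.
The prior-weighted likelihoods are 1/4 · 0.014286 = 0.0035714, 1/4 · 0.33333 = 0.083333, 1/4 · 0.015152 = 0.0037879, 1/4 · 0 = 0; summing to 0.090693.
Normalising, the posterior is P(bag A | data) = 0.039379, P(bag B | data) = 0.91885, P(bag C | data) = 0.041766, P(bag D | data) = 0.
The predictive probability is P(red next | data) = (1)(0.039379) + (1/3)(0.91885) + (6/7)(0.041766) = 0.38146.

0.381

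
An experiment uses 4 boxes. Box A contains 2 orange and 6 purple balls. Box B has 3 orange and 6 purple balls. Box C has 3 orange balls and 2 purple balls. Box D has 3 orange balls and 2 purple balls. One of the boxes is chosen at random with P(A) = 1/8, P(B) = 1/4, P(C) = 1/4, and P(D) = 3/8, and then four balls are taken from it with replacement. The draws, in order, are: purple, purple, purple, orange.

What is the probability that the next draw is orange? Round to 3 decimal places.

Compute the likelihood of the observed sequence for each case: P(data | box A) = (6/8)(6/8)(6/8)(2/8) = 0.10547; P(data | box B) = (6/9)(6/9)(6/9)(3/9) = 0.098765; P(data | box C) = (2/5)(2/5)(2/5)(3/5) = 0.0384; P(data | box D) = (2/5)(2/5)(2/5)(3/5) = 0.0384.
Weighting by the prior gives 1/8 · 0.10547 = 0.013184, 1/4 · 0.098765 = 0.024691, 1/4 · 0.0384 = 0.0096, 3/8 · 0.0384 = 0.0144; summing to 0.061875.
The posterior is then P(box A | data) = 0.21307, P(box B | data) = 0.39905, P(box C | data) = 0.15515, P(box D | data) = 0.23273.
The predictive probability is P(orange next | data) = (1/4)(0.21307) + (1/3)(0.39905) + (3/5)(0.15515) + (3/5)(0.23273) = 0.41901.

0.419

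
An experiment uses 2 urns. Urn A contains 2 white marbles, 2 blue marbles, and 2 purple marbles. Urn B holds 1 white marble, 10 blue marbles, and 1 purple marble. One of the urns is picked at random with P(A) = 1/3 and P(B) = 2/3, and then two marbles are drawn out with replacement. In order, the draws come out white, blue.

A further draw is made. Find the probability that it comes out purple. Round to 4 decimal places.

The likelihood of the observed sequence under each hypothesis: P(data | urn A) = (2/6)(2/6) = 1/9; P(data | urn B) = (1/12)(10/12) = 5/72.
Multiplying each by its prior: 1/3 · 1/9 = 1/27, 2/3 · 5/72 = 5/108; these sum to 1/12.
Dividing through by the total gives posterior P(urn A | data) = 4/9, P(urn B | data) = 5/9.
So P(purple next | data) = Σ P(purple next | H) P(H | data) = (1/3)(4/9) + (1/12)(5/9) = 7/36.

0.1944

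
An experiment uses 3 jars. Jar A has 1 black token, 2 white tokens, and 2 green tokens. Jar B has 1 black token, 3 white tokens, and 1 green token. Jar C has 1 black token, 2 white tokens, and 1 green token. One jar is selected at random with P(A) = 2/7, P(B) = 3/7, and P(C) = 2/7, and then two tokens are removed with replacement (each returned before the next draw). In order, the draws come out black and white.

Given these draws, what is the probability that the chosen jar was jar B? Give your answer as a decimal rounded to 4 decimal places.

The likelihood of the observed sequence under each hypothesis: P(data | jar A) = (1/5)(2/5) = 2/25; P(data | jar B) = (1/5)(3/5) = 3/25; P(data | jar C) = (1/4)(2/4) = 1/8.
Multiplying each by its prior: 2/7 · 2/25 = 4/175, 3/7 · 3/25 = 9/175, 2/7 · 1/8 = 1/28; these sum to 11/100.
So P(jar B | data) = (9/175) / (11/100) = 36/77.

0.4675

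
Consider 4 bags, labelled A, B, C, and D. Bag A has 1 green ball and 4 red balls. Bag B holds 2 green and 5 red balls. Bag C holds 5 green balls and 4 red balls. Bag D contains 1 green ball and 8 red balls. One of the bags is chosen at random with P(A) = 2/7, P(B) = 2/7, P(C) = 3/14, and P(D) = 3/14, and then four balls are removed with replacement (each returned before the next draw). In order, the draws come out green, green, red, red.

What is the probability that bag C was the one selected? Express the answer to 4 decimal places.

0.3801

The likelihood of the observed sequence under each hypothesis: P(data | bag A) = (1/5)(1/5)(4/5)(4/5) = 0.0256; P(data | bag B) = (2/7)(2/7)(5/7)(5/7) = 0.041649; P(data | bag C) = (5/9)(5/9)(4/9)(4/9) = 0.060966; P(data | bag D) = (1/9)(1/9)(8/9)(8/9) = 0.0097546.
Multiplying each by its prior: 2/7 · 0.0256 = 0.0073143, 2/7 · 0.041649 = 0.0119, 3/14 · 0.060966 = 0.013064, 3/14 · 0.0097546 = 0.0020903; with total 0.034369.
By Bayes' rule, P(bag C | data) = (0.013064) / (0.034369) = 0.38012.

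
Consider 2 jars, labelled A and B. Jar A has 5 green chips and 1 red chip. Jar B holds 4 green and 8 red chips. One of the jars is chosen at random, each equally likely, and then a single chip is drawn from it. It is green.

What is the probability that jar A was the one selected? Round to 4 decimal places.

0.7143

The likelihood of this draw under each hypothesis: P(data | jar A) = (5/6) = 5/6; P(data | jar B) = (4/12) = 1/3.
The prior-weighted likelihoods are 1/2 · 5/6 = 5/12, 1/2 · 1/3 = 1/6; with total 7/12.
Hence P(jar A | data) = (5/12) / (7/12) = 5/7.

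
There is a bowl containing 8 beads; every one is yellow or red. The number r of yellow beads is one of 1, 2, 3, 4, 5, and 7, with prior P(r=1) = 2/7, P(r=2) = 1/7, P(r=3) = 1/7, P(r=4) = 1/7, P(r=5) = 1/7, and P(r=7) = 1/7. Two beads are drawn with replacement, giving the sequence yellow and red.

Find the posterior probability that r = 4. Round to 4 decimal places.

0.2025

Under each hypothesis, the probability of the observed sequence is: P(data | r = 1) = (1/8)(7/8) = 7/64; P(data | r = 2) = (2/8)(6/8) = 3/16; P(data | r = 3) = (3/8)(5/8) = 15/64; P(data | r = 4) = (4/8)(4/8) = 1/4; P(data | r = 5) = (5/8)(3/8) = 15/64; P(data | r = 7) = (7/8)(1/8) = 7/64.
Multiplying each by its prior: 2/7 · 7/64 = 1/32, 1/7 · 3/16 = 3/112, 1/7 · 15/64 = 15/448, 1/7 · 1/4 = 1/28, 1/7 · 15/64 = 15/448, 1/7 · 7/64 = 1/64; summing to 79/448.
So P(r = 4 | data) = (1/28) / (79/448) = 16/79.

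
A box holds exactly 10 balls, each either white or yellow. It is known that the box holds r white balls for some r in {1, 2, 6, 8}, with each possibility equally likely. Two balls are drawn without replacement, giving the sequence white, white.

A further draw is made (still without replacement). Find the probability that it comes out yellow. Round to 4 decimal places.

0.3523

The likelihood of the observed sequence under each hypothesis: P(data | r = 1) = (1/10)(0/9) = 0; P(data | r = 2) = (2/10)(1/9) = 1/45; P(data | r = 6) = (6/10)(5/9) = 1/3; P(data | r = 8) = (8/10)(7/9) = 28/45.
Multiplying each by its prior: 1/4 · 0 = 0, 1/4 · 1/45 = 1/180, 1/4 · 1/3 = 1/12, 1/4 · 28/45 = 7/45; with total 11/45.
The posterior is then P(r = 1 | data) = 0, P(r = 2 | data) = 1/44, P(r = 6 | data) = 15/44, P(r = 8 | data) = 7/11.
So P(yellow next | data) = Σ P(yellow next | H) P(H | data) = (1)(1/44) + (1/2)(15/44) + (1/4)(7/11) = 31/88.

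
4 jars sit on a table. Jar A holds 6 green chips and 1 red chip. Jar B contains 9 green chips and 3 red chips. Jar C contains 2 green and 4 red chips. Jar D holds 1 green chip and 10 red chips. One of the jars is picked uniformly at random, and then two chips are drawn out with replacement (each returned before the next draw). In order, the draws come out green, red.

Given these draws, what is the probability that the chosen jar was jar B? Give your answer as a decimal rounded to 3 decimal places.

0.305

The likelihood of the observed sequence under each hypothesis: P(data | jar A) = (6/7)(1/7) = 0.12245; P(data | jar B) = (9/12)(3/12) = 0.1875; P(data | jar C) = (2/6)(4/6) = 0.22222; P(data | jar D) = (1/11)(10/11) = 0.082645.
Multiplying each by its prior: 1/4 · 0.12245 = 0.030612, 1/4 · 0.1875 = 0.046875, 1/4 · 0.22222 = 0.055556, 1/4 · 0.082645 = 0.020661; these sum to 0.1537.
By Bayes' rule, P(jar B | data) = (0.046875) / (0.1537) = 0.30497.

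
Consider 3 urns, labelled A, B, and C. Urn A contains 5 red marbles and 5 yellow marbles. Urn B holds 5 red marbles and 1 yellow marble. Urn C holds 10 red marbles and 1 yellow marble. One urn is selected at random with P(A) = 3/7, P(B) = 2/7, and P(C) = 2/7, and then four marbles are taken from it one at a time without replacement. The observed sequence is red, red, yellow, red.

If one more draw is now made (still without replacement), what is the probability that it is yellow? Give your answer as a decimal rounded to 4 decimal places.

0.1716

Under each hypothesis, the probability of the observed sequence is: P(data | urn A) = (5/10)(4/9)(5/8)(3/7) = 0.059524; P(data | urn B) = (5/6)(4/5)(1/4)(3/3) = 0.16667; P(data | urn C) = (10/11)(9/10)(1/9)(8/8) = 0.090909.
Multiplying each by its prior: 3/7 · 0.059524 = 0.02551, 2/7 · 0.16667 = 0.047619, 2/7 · 0.090909 = 0.025974; these sum to 0.099103.
The posterior is then P(urn A | data) = 0.25741, P(urn B | data) = 0.4805, P(urn C | data) = 0.26209.
So P(yellow next | data) = Σ P(yellow next | H) P(H | data) = (2/3)(0.25741) + (0)(0.4805) + (0)(0.26209) = 0.17161.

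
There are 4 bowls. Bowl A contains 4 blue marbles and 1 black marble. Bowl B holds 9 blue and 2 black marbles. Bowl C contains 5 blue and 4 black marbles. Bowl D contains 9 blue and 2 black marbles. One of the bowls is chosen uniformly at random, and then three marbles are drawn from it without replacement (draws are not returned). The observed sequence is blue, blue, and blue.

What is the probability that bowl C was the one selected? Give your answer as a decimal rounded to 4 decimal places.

0.0774

Under each hypothesis, the probability of the observed sequence is: P(data | bowl A) = (4/5)(3/4)(2/3) = 0.4; P(data | bowl B) = (9/11)(8/10)(7/9) = 0.50909; P(data | bowl C) = (5/9)(4/8)(3/7) = 0.11905; P(data | bowl D) = (9/11)(8/10)(7/9) = 0.50909.
Multiplying each by its prior: 1/4 · 0.4 = 0.1, 1/4 · 0.50909 = 0.12727, 1/4 · 0.11905 = 0.029762, 1/4 · 0.50909 = 0.12727; with total 0.38431.
Hence P(bowl C | data) = (0.029762) / (0.38431) = 0.077443.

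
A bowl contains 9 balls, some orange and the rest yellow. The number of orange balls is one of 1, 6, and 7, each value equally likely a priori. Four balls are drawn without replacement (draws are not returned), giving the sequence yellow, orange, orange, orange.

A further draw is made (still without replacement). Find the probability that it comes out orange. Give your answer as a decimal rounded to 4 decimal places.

For each hypothesis, P(data | H) works out to: P(data | r = 1) = (8/9)(1/8)(0/7) = 0; P(data | r = 6) = (3/9)(6/8)(5/7)(4/6) = 5/42; P(data | r = 7) = (2/9)(7/8)(6/7)(5/6) = 5/36.
The prior-weighted likelihoods are 1/3 · 0 = 0, 1/3 · 5/42 = 5/126, 1/3 · 5/36 = 5/108; these sum to 65/756.
Normalising, the posterior is P(r = 1 | data) = 0, P(r = 6 | data) = 6/13, P(r = 7 | data) = 7/13.
So P(orange next | data) = Σ P(orange next | H) P(H | data) = (3/5)(6/13) + (4/5)(7/13) = 46/65.

0.7077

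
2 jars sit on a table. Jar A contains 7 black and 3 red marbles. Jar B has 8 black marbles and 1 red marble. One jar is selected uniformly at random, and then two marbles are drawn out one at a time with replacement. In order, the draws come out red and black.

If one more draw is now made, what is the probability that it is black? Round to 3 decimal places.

For each hypothesis, P(data | H) works out to: P(data | jar A) = (3/10)(7/10) = 0.21; P(data | jar B) = (1/9)(8/9) = 0.098765.
Multiplying each by its prior: 1/2 · 0.21 = 0.105, 1/2 · 0.098765 = 0.049383; these sum to 0.15438.
The posterior is then P(jar A | data) = 0.68013, P(jar B | data) = 0.31987.
So P(black next | data) = Σ P(black next | H) P(H | data) = (7/10)(0.68013) + (8/9)(0.31987) = 0.76042.

0.760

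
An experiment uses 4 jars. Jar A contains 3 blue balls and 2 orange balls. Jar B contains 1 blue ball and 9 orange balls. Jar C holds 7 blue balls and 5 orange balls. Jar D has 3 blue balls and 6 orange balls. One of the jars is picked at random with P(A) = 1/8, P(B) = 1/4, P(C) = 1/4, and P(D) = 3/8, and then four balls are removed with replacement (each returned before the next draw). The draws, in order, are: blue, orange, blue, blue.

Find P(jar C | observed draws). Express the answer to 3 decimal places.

The likelihood of the observed sequence under each hypothesis: P(data | jar A) = (3/5)(2/5)(3/5)(3/5) = 0.0864; P(data | jar B) = (1/10)(9/10)(1/10)(1/10) = 0.0009; P(data | jar C) = (7/12)(5/12)(7/12)(7/12) = 0.082706; P(data | jar D) = (3/9)(6/9)(3/9)(3/9) = 0.024691.
Weighting by the prior gives 1/8 · 0.0864 = 0.0108, 1/4 · 0.0009 = 0.000225, 1/4 · 0.082706 = 0.020677, 3/8 · 0.024691 = 0.0092593; summing to 0.040961.
Therefore the posterior P(jar C | data) = (0.020677) / (0.040961) = 0.50479.

0.505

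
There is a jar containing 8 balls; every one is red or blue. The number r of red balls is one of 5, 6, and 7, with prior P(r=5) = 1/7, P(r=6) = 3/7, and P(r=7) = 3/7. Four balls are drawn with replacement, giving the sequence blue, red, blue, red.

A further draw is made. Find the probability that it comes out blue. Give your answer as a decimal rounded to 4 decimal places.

Under each hypothesis, the probability of the observed sequence is: P(data | r = 5) = (3/8)(5/8)(3/8)(5/8) = 0.054932; P(data | r = 6) = (2/8)(6/8)(2/8)(6/8) = 0.035156; P(data | r = 7) = (1/8)(7/8)(1/8)(7/8) = 0.011963.
The prior-weighted likelihoods are 1/7 · 0.054932 = 0.0078474, 3/7 · 0.035156 = 0.015067, 3/7 · 0.011963 = 0.005127; with total 0.028041.
The posterior is then P(r = 5 | data) = 0.27985, P(r = 6 | data) = 0.53731, P(r = 7 | data) = 0.18284.
The predictive probability is P(blue next | data) = (3/8)(0.27985) + (1/4)(0.53731) + (1/8)(0.18284) = 0.26213.

0.2621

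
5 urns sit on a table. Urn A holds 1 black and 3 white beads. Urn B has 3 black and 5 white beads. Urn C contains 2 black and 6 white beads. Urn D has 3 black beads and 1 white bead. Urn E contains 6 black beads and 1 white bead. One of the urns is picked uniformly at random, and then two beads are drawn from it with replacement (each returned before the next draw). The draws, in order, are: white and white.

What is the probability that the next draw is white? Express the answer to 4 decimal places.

Under each hypothesis, the probability of the observed sequence is: P(data | urn A) = (3/4)(3/4) = 0.5625; P(data | urn B) = (5/8)(5/8) = 0.39062; P(data | urn C) = (6/8)(6/8) = 0.5625; P(data | urn D) = (1/4)(1/4) = 0.0625; P(data | urn E) = (1/7)(1/7) = 0.020408.
The prior-weighted likelihoods are 1/5 · 0.5625 = 0.1125, 1/5 · 0.39062 = 0.078125, 1/5 · 0.5625 = 0.1125, 1/5 · 0.0625 = 0.0125, 1/5 · 0.020408 = 0.0040816; summing to 0.31971.
The posterior is then P(urn A | data) = 0.35189, P(urn B | data) = 0.24436, P(urn C | data) = 0.35189, P(urn D | data) = 0.039098, P(urn E | data) = 0.012767.
Averaging over the posterior, P(white next | data) = (3/4)(0.35189) + (5/8)(0.24436) + (3/4)(0.35189) + (1/4)(0.039098) + (1/7)(0.012767) = 0.69215.

0.6922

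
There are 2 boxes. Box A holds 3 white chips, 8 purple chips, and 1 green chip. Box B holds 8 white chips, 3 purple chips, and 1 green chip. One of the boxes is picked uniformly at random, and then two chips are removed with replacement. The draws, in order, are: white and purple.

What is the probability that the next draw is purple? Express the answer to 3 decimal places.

0.458

Compute the likelihood of the observed sequence for each case: P(data | box A) = (3/12)(8/12) = 1/6; P(data | box B) = (8/12)(3/12) = 1/6.
Multiplying each by its prior: 1/2 · 1/6 = 1/12, 1/2 · 1/6 = 1/12; with total 1/6.
Normalising, the posterior is P(box A | data) = 1/2, P(box B | data) = 1/2.
So P(purple next | data) = Σ P(purple next | H) P(H | data) = (2/3)(1/2) + (1/4)(1/2) = 11/24.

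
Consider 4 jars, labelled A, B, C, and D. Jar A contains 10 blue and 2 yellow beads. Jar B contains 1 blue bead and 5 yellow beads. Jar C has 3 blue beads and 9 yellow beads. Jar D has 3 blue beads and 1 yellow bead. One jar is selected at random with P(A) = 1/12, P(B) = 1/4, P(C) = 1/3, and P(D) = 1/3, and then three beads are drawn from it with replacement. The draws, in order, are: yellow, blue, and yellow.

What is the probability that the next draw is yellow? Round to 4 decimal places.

0.6801

Compute the likelihood of the observed sequence for each case: P(data | jar A) = (2/12)(10/12)(2/12) = 0.023148; P(data | jar B) = (5/6)(1/6)(5/6) = 0.11574; P(data | jar C) = (9/12)(3/12)(9/12) = 0.14062; P(data | jar D) = (1/4)(3/4)(1/4) = 0.046875.
Weighting by the prior gives 1/12 · 0.023148 = 0.001929, 1/4 · 0.11574 = 0.028935, 1/3 · 0.14062 = 0.046875, 1/3 · 0.046875 = 0.015625; summing to 0.093364.
Normalising, the posterior is P(jar A | data) = 0.020661, P(jar B | data) = 0.30992, P(jar C | data) = 0.50207, P(jar D | data) = 0.16736.
So P(yellow next | data) = Σ P(yellow next | H) P(H | data) = (1/6)(0.020661) + (5/6)(0.30992) + (3/4)(0.50207) + (1/4)(0.16736) = 0.6801.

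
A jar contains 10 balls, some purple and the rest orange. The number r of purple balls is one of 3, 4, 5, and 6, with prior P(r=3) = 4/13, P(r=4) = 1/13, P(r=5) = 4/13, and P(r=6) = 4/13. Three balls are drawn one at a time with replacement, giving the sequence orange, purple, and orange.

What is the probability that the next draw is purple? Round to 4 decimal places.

For each hypothesis, P(data | H) works out to: P(data | r = 3) = (7/10)(3/10)(7/10) = 0.147; P(data | r = 4) = (6/10)(4/10)(6/10) = 0.144; P(data | r = 5) = (5/10)(5/10)(5/10) = 0.125; P(data | r = 6) = (4/10)(6/10)(4/10) = 0.096.
Weighting by the prior gives 4/13 · 0.147 = 0.045231, 1/13 · 0.144 = 0.011077, 4/13 · 0.125 = 0.038462, 4/13 · 0.096 = 0.029538; summing to 0.12431.
Dividing through by the total gives posterior P(r = 3 | data) = 0.36386, P(r = 4 | data) = 0.089109, P(r = 5 | data) = 0.30941, P(r = 6 | data) = 0.23762.
Averaging over the posterior, P(purple next | data) = (3/10)(0.36386) + (2/5)(0.089109) + (1/2)(0.30941) + (3/5)(0.23762) = 0.44208.

0.4421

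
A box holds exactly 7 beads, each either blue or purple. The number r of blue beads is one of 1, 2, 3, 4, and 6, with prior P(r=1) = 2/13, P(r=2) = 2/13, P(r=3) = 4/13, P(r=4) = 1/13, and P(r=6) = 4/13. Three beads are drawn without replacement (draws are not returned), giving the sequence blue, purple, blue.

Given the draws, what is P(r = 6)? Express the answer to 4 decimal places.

0.4412

The likelihood of the observed sequence under each hypothesis: P(data | r = 1) = (1/7)(6/6)(0/5) = 0; P(data | r = 2) = (2/7)(5/6)(1/5) = 0.047619; P(data | r = 3) = (3/7)(4/6)(2/5) = 0.11429; P(data | r = 4) = (4/7)(3/6)(3/5) = 0.17143; P(data | r = 6) = (6/7)(1/6)(5/5) = 0.14286.
Multiplying each by its prior: 2/13 · 0 = 0, 2/13 · 0.047619 = 0.007326, 4/13 · 0.11429 = 0.035165, 1/13 · 0.17143 = 0.013187, 4/13 · 0.14286 = 0.043956; summing to 0.099634.
By Bayes' rule, P(r = 6 | data) = (0.043956) / (0.099634) = 0.44118.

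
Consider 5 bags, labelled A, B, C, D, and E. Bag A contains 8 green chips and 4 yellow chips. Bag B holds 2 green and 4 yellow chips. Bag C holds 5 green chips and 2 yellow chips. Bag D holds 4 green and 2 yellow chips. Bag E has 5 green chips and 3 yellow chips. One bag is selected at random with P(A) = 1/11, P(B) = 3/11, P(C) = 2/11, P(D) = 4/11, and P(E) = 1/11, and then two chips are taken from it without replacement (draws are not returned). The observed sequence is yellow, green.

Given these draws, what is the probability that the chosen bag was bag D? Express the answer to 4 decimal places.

Under each hypothesis, the probability of the observed sequence is: P(data | bag A) = (4/12)(8/11) = 0.24242; P(data | bag B) = (4/6)(2/5) = 0.26667; P(data | bag C) = (2/7)(5/6) = 0.2381; P(data | bag D) = (2/6)(4/5) = 0.26667; P(data | bag E) = (3/8)(5/7) = 0.26786.
Multiplying each by its prior: 1/11 · 0.24242 = 0.022039, 3/11 · 0.26667 = 0.072727, 2/11 · 0.2381 = 0.04329, 4/11 · 0.26667 = 0.09697, 1/11 · 0.26786 = 0.024351; summing to 0.25938.
Therefore the posterior P(bag D | data) = (0.09697) / (0.25938) = 0.37386.

0.3739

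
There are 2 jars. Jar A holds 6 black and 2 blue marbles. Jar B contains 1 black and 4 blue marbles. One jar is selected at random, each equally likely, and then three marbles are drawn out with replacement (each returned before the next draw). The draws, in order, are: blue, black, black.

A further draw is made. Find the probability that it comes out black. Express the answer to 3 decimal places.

0.648

The likelihood of the observed sequence under each hypothesis: P(data | jar A) = (2/8)(6/8)(6/8) = 0.14062; P(data | jar B) = (4/5)(1/5)(1/5) = 0.032.
The prior-weighted likelihoods are 1/2 · 0.14062 = 0.070312, 1/2 · 0.032 = 0.016; these sum to 0.086313.
Normalising, the posterior is P(jar A | data) = 0.81463, P(jar B | data) = 0.18537.
The predictive probability is P(black next | data) = (3/4)(0.81463) + (1/5)(0.18537) = 0.64804.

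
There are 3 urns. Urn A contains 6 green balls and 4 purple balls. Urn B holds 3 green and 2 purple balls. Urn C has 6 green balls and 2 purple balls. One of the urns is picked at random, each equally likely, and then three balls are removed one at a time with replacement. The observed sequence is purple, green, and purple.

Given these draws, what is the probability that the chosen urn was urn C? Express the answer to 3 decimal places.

0.196

For each hypothesis, P(data | H) works out to: P(data | urn A) = (4/10)(6/10)(4/10) = 0.096; P(data | urn B) = (2/5)(3/5)(2/5) = 0.096; P(data | urn C) = (2/8)(6/8)(2/8) = 0.046875.
The prior-weighted likelihoods are 1/3 · 0.096 = 0.032, 1/3 · 0.096 = 0.032, 1/3 · 0.046875 = 0.015625; these sum to 0.079625.
Therefore the posterior P(urn C | data) = (0.015625) / (0.079625) = 0.19623.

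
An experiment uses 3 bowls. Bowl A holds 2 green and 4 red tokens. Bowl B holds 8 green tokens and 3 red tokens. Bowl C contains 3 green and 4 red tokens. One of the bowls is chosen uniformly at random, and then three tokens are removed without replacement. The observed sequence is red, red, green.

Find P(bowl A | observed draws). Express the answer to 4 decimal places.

The likelihood of the observed sequence under each hypothesis: P(data | bowl A) = (4/6)(3/5)(2/4) = 1/5; P(data | bowl B) = (3/11)(2/10)(8/9) = 8/165; P(data | bowl C) = (4/7)(3/6)(3/5) = 6/35.
Multiplying each by its prior: 1/3 · 1/5 = 1/15, 1/3 · 8/165 = 8/495, 1/3 · 6/35 = 2/35; summing to 97/693.
Therefore the posterior P(bowl A | data) = (1/15) / (97/693) = 231/485.

0.4763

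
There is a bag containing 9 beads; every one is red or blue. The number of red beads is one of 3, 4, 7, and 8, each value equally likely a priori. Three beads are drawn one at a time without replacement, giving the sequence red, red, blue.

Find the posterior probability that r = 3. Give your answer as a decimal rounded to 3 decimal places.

Compute the likelihood of the observed sequence for each case: P(data | r = 3) = (3/9)(2/8)(6/7) = 1/14; P(data | r = 4) = (4/9)(3/8)(5/7) = 5/42; P(data | r = 7) = (7/9)(6/8)(2/7) = 1/6; P(data | r = 8) = (8/9)(7/8)(1/7) = 1/9.
The prior-weighted likelihoods are 1/4 · 1/14 = 1/56, 1/4 · 5/42 = 5/168, 1/4 · 1/6 = 1/24, 1/4 · 1/9 = 1/36; summing to 59/504.
Therefore the posterior P(r = 3 | data) = (1/56) / (59/504) = 9/59.

0.153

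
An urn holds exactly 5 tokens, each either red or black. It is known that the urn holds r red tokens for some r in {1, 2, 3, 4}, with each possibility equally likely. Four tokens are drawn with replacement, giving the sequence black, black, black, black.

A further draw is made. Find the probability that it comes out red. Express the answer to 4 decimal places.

For each hypothesis, P(data | H) works out to: P(data | r = 1) = (4/5)(4/5)(4/5)(4/5) = 0.4096; P(data | r = 2) = (3/5)(3/5)(3/5)(3/5) = 0.1296; P(data | r = 3) = (2/5)(2/5)(2/5)(2/5) = 0.0256; P(data | r = 4) = (1/5)(1/5)(1/5)(1/5) = 0.0016.
The prior-weighted likelihoods are 1/4 · 0.4096 = 0.1024, 1/4 · 0.1296 = 0.0324, 1/4 · 0.0256 = 0.0064, 1/4 · 0.0016 = 0.0004; these sum to 0.1416.
Normalising, the posterior is P(r = 1 | data) = 0.72316, P(r = 2 | data) = 0.22881, P(r = 3 | data) = 0.045198, P(r = 4 | data) = 0.0028249.
The predictive probability is P(red next | data) = (1/5)(0.72316) + (2/5)(0.22881) + (3/5)(0.045198) + (4/5)(0.0028249) = 0.26554.

0.2655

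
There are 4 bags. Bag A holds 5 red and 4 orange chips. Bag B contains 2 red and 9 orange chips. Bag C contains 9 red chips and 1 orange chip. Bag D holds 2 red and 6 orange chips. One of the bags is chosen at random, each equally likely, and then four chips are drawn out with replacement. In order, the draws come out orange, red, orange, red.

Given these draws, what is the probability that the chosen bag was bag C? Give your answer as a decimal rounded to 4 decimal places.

0.0641

Under each hypothesis, the probability of the observed sequence is: P(data | bag A) = (4/9)(5/9)(4/9)(5/9) = 0.060966; P(data | bag B) = (9/11)(2/11)(9/11)(2/11) = 0.02213; P(data | bag C) = (1/10)(9/10)(1/10)(9/10) = 0.0081; P(data | bag D) = (6/8)(2/8)(6/8)(2/8) = 0.035156.
Weighting by the prior gives 1/4 · 0.060966 = 0.015242, 1/4 · 0.02213 = 0.0055324, 1/4 · 0.0081 = 0.002025, 1/4 · 0.035156 = 0.0087891; summing to 0.031588.
Therefore the posterior P(bag C | data) = (0.002025) / (0.031588) = 0.064107.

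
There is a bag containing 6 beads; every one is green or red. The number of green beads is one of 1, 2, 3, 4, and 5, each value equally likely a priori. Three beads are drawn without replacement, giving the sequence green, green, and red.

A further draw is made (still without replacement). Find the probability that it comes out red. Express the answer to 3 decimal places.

0.400

The likelihood of the observed sequence under each hypothesis: P(data | r = 1) = (1/6)(0/5) = 0; P(data | r = 2) = (2/6)(1/5)(4/4) = 1/15; P(data | r = 3) = (3/6)(2/5)(3/4) = 3/20; P(data | r = 4) = (4/6)(3/5)(2/4) = 1/5; P(data | r = 5) = (5/6)(4/5)(1/4) = 1/6.
Weighting by the prior gives 1/5 · 0 = 0, 1/5 · 1/15 = 1/75, 1/5 · 3/20 = 3/100, 1/5 · 1/5 = 1/25, 1/5 · 1/6 = 1/30; summing to 7/60.
Dividing through by the total gives posterior P(r = 1 | data) = 0, P(r = 2 | data) = 4/35, P(r = 3 | data) = 9/35, P(r = 4 | data) = 12/35, P(r = 5 | data) = 2/7.
The predictive probability is P(red next | data) = (1)(4/35) + (2/3)(9/35) + (1/3)(12/35) + (0)(2/7) = 2/5.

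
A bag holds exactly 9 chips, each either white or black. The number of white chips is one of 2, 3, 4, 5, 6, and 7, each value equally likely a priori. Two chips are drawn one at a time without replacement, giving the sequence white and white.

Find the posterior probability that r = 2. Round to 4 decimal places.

0.0179

Under each hypothesis, the probability of the observed sequence is: P(data | r = 2) = (2/9)(1/8) = 1/36; P(data | r = 3) = (3/9)(2/8) = 1/12; P(data | r = 4) = (4/9)(3/8) = 1/6; P(data | r = 5) = (5/9)(4/8) = 5/18; P(data | r = 6) = (6/9)(5/8) = 5/12; P(data | r = 7) = (7/9)(6/8) = 7/12.
The prior-weighted likelihoods are 1/6 · 1/36 = 1/216, 1/6 · 1/12 = 1/72, 1/6 · 1/6 = 1/36, 1/6 · 5/18 = 5/108, 1/6 · 5/12 = 5/72, 1/6 · 7/12 = 7/72; summing to 7/27.
Therefore the posterior P(r = 2 | data) = (1/216) / (7/27) = 1/56.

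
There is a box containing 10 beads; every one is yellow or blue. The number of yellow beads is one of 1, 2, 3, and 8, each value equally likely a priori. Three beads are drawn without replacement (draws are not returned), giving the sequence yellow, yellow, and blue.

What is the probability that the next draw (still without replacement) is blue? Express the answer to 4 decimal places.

0.4000

For each hypothesis, P(data | H) works out to: P(data | r = 1) = (1/10)(0/9) = 0; P(data | r = 2) = (2/10)(1/9)(8/8) = 1/45; P(data | r = 3) = (3/10)(2/9)(7/8) = 7/120; P(data | r = 8) = (8/10)(7/9)(2/8) = 7/45.
Weighting by the prior gives 1/4 · 0 = 0, 1/4 · 1/45 = 1/180, 1/4 · 7/120 = 7/480, 1/4 · 7/45 = 7/180; these sum to 17/288.
Dividing through by the total gives posterior P(r = 1 | data) = 0, P(r = 2 | data) = 8/85, P(r = 3 | data) = 21/85, P(r = 8 | data) = 56/85.
So P(blue next | data) = Σ P(blue next | H) P(H | data) = (1)(8/85) + (6/7)(21/85) + (1/7)(56/85) = 2/5.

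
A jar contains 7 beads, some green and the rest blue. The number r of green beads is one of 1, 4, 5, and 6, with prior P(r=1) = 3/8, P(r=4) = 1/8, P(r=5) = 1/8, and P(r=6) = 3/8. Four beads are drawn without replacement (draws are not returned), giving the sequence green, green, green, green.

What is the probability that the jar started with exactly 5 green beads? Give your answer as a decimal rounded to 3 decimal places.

Compute the likelihood of the observed sequence for each case: P(data | r = 1) = (1/7)(0/6) = 0; P(data | r = 4) = (4/7)(3/6)(2/5)(1/4) = 1/35; P(data | r = 5) = (5/7)(4/6)(3/5)(2/4) = 1/7; P(data | r = 6) = (6/7)(5/6)(4/5)(3/4) = 3/7.
Weighting by the prior gives 3/8 · 0 = 0, 1/8 · 1/35 = 1/280, 1/8 · 1/7 = 1/56, 3/8 · 3/7 = 9/56; summing to 51/280.
Hence P(r = 5 | data) = (1/56) / (51/280) = 5/51.

0.098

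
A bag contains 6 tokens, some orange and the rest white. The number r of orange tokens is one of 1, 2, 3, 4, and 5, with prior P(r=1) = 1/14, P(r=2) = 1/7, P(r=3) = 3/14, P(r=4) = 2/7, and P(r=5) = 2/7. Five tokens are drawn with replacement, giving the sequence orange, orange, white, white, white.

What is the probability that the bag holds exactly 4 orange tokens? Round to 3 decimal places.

The likelihood of the observed sequence under each hypothesis: P(data | r = 1) = (1/6)(1/6)(5/6)(5/6)(5/6) = 0.016075; P(data | r = 2) = (2/6)(2/6)(4/6)(4/6)(4/6) = 0.032922; P(data | r = 3) = (3/6)(3/6)(3/6)(3/6)(3/6) = 0.03125; P(data | r = 4) = (4/6)(4/6)(2/6)(2/6)(2/6) = 0.016461; P(data | r = 5) = (5/6)(5/6)(1/6)(1/6)(1/6) = 0.003215.
Multiplying each by its prior: 1/14 · 0.016075 = 0.0011482, 1/7 · 0.032922 = 0.0047031, 3/14 · 0.03125 = 0.0066964, 2/7 · 0.016461 = 0.0047031, 2/7 · 0.003215 = 0.00091858; with total 0.018169.
By Bayes' rule, P(r = 4 | data) = (0.0047031) / (0.018169) = 0.25885.

0.259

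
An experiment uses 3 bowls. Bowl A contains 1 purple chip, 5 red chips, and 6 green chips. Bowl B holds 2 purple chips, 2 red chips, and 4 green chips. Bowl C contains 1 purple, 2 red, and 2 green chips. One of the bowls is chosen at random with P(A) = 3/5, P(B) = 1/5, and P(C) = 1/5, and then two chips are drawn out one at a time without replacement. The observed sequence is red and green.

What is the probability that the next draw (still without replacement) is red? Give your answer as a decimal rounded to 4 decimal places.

0.3545

Compute the likelihood of the observed sequence for each case: P(data | bowl A) = (5/12)(6/11) = 0.22727; P(data | bowl B) = (2/8)(4/7) = 0.14286; P(data | bowl C) = (2/5)(2/4) = 0.2.
The prior-weighted likelihoods are 3/5 · 0.22727 = 0.13636, 1/5 · 0.14286 = 0.028571, 1/5 · 0.2 = 0.04; with total 0.20494.
Normalising, the posterior is P(bowl A | data) = 0.6654, P(bowl B | data) = 0.13942, P(bowl C | data) = 0.19518.
Averaging over the posterior, P(red next | data) = (2/5)(0.6654) + (1/6)(0.13942) + (1/3)(0.19518) = 0.35446.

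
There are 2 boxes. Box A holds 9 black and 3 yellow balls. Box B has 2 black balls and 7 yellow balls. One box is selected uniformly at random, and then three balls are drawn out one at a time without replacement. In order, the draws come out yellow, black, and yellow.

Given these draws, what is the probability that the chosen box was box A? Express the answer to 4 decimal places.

For each hypothesis, P(data | H) works out to: P(data | box A) = (3/12)(9/11)(2/10) = 0.040909; P(data | box B) = (7/9)(2/8)(6/7) = 0.16667.
Weighting by the prior gives 1/2 · 0.040909 = 0.020455, 1/2 · 0.16667 = 0.083333; with total 0.10379.
Hence P(box A | data) = (0.020455) / (0.10379) = 0.19708.

0.1971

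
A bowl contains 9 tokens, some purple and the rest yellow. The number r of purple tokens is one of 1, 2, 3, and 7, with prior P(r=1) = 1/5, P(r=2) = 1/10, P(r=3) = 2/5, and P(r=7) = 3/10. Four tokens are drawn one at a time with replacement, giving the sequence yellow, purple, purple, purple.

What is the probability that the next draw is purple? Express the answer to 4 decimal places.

The likelihood of the observed sequence under each hypothesis: P(data | r = 1) = (8/9)(1/9)(1/9)(1/9) = 0.0012193; P(data | r = 2) = (7/9)(2/9)(2/9)(2/9) = 0.0085353; P(data | r = 3) = (6/9)(3/9)(3/9)(3/9) = 0.024691; P(data | r = 7) = (2/9)(7/9)(7/9)(7/9) = 0.10456.
Multiplying each by its prior: 1/5 · 0.0012193 = 0.00024387, 1/10 · 0.0085353 = 0.00085353, 2/5 · 0.024691 = 0.0098765, 3/10 · 0.10456 = 0.031367; summing to 0.042341.
Dividing through by the total gives posterior P(r = 1 | data) = 0.0057595, P(r = 2 | data) = 0.020158, P(r = 3 | data) = 0.23326, P(r = 7 | data) = 0.74082.
Averaging over the posterior, P(purple next | data) = (1/9)(0.0057595) + (2/9)(0.020158) + (1/3)(0.23326) + (7/9)(0.74082) = 0.65907.

0.6591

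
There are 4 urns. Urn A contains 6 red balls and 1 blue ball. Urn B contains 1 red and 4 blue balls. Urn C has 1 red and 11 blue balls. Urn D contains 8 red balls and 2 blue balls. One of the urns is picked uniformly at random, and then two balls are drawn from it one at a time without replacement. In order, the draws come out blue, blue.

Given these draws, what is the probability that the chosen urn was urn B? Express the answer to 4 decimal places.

Compute the likelihood of the observed sequence for each case: P(data | urn A) = (1/7)(0/6) = 0; P(data | urn B) = (4/5)(3/4) = 3/5; P(data | urn C) = (11/12)(10/11) = 5/6; P(data | urn D) = (2/10)(1/9) = 1/45.
Multiplying each by its prior: 1/4 · 0 = 0, 1/4 · 3/5 = 3/20, 1/4 · 5/6 = 5/24, 1/4 · 1/45 = 1/180; summing to 131/360.
So P(urn B | data) = (3/20) / (131/360) = 54/131.

0.4122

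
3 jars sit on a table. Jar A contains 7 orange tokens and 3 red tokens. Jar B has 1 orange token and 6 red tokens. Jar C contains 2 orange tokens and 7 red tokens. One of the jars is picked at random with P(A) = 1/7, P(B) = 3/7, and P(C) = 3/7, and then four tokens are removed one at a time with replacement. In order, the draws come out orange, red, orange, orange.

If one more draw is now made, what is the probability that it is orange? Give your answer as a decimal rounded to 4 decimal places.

Under each hypothesis, the probability of the observed sequence is: P(data | jar A) = (7/10)(3/10)(7/10)(7/10) = 0.1029; P(data | jar B) = (1/7)(6/7)(1/7)(1/7) = 0.002499; P(data | jar C) = (2/9)(7/9)(2/9)(2/9) = 0.0085353.
The prior-weighted likelihoods are 1/7 · 0.1029 = 0.0147, 3/7 · 0.002499 = 0.001071, 3/7 · 0.0085353 = 0.003658; these sum to 0.019429.
Dividing through by the total gives posterior P(jar A | data) = 0.7566, P(jar B | data) = 0.055123, P(jar C | data) = 0.18827.
So P(orange next | data) = Σ P(orange next | H) P(H | data) = (7/10)(0.7566) + (1/7)(0.055123) + (2/9)(0.18827) = 0.57934.

0.5793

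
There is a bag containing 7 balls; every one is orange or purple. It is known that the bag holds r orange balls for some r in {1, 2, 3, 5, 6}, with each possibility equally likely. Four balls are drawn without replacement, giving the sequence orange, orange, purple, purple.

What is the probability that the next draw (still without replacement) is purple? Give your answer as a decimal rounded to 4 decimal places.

0.5789

The likelihood of the observed sequence under each hypothesis: P(data | r = 1) = (1/7)(0/6) = 0; P(data | r = 2) = (2/7)(1/6)(5/5)(4/4) = 1/21; P(data | r = 3) = (3/7)(2/6)(4/5)(3/4) = 3/35; P(data | r = 5) = (5/7)(4/6)(2/5)(1/4) = 1/21; P(data | r = 6) = (6/7)(5/6)(1/5)(0/4) = 0.
Multiplying each by its prior: 1/5 · 0 = 0, 1/5 · 1/21 = 1/105, 1/5 · 3/35 = 3/175, 1/5 · 1/21 = 1/105, 1/5 · 0 = 0; summing to 19/525.
Normalising, the posterior is P(r = 1 | data) = 0, P(r = 2 | data) = 5/19, P(r = 3 | data) = 9/19, P(r = 5 | data) = 5/19, P(r = 6 | data) = 0.
The predictive probability is P(purple next | data) = (1)(5/19) + (2/3)(9/19) + (0)(5/19) = 11/19.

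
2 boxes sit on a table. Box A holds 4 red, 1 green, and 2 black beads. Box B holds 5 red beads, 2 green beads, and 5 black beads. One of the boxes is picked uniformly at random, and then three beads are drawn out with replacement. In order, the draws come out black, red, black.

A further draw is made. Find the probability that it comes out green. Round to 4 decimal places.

The likelihood of the observed sequence under each hypothesis: P(data | box A) = (2/7)(4/7)(2/7) = 0.046647; P(data | box B) = (5/12)(5/12)(5/12) = 0.072338.
Multiplying each by its prior: 1/2 · 0.046647 = 0.023324, 1/2 · 0.072338 = 0.036169; summing to 0.059493.
Normalising, the posterior is P(box A | data) = 0.39204, P(box B | data) = 0.60796.
Averaging over the posterior, P(green next | data) = (1/7)(0.39204) + (1/6)(0.60796) = 0.15733.

0.1573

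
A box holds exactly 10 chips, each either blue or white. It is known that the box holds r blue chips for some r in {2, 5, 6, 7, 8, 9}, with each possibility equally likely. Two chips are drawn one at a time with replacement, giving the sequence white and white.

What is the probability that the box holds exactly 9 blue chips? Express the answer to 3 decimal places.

Compute the likelihood of the observed sequence for each case: P(data | r = 2) = (8/10)(8/10) = 16/25; P(data | r = 5) = (5/10)(5/10) = 1/4; P(data | r = 6) = (4/10)(4/10) = 4/25; P(data | r = 7) = (3/10)(3/10) = 9/100; P(data | r = 8) = (2/10)(2/10) = 1/25; P(data | r = 9) = (1/10)(1/10) = 1/100.
Multiplying each by its prior: 1/6 · 16/25 = 8/75, 1/6 · 1/4 = 1/24, 1/6 · 4/25 = 2/75, 1/6 · 9/100 = 3/200, 1/6 · 1/25 = 1/150, 1/6 · 1/100 = 1/600; these sum to 119/600.
Hence P(r = 9 | data) = (1/600) / (119/600) = 1/119.

0.008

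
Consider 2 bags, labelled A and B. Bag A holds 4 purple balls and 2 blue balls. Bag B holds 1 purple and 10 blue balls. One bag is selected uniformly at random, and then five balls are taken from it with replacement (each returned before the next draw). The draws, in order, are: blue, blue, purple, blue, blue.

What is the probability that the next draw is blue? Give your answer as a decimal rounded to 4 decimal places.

0.8417

Compute the likelihood of the observed sequence for each case: P(data | bag A) = (2/6)(2/6)(4/6)(2/6)(2/6) = 0.0082305; P(data | bag B) = (10/11)(10/11)(1/11)(10/11)(10/11) = 0.062092.
The prior-weighted likelihoods are 1/2 · 0.0082305 = 0.0041152, 1/2 · 0.062092 = 0.031046; these sum to 0.035161.
Normalising, the posterior is P(bag A | data) = 0.11704, P(bag B | data) = 0.88296.
The predictive probability is P(blue next | data) = (1/3)(0.11704) + (10/11)(0.88296) = 0.84171.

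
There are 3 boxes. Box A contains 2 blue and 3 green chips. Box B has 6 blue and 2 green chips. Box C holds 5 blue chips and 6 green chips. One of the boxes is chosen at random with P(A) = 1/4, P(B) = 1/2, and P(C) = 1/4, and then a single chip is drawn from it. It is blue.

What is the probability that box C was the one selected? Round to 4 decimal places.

Under each hypothesis, the probability of this draw is: P(data | box A) = (2/5) = 2/5; P(data | box B) = (6/8) = 3/4; P(data | box C) = (5/11) = 5/11.
Multiplying each by its prior: 1/4 · 2/5 = 1/10, 1/2 · 3/4 = 3/8, 1/4 · 5/11 = 5/44; summing to 259/440.
Hence P(box C | data) = (5/44) / (259/440) = 50/259.

0.1931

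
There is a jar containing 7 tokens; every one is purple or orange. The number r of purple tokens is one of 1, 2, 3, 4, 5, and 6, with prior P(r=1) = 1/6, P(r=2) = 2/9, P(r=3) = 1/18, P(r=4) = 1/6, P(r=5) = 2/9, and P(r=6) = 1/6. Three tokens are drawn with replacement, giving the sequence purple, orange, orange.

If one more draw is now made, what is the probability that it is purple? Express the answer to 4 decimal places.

Under each hypothesis, the probability of the observed sequence is: P(data | r = 1) = (1/7)(6/7)(6/7) = 0.10496; P(data | r = 2) = (2/7)(5/7)(5/7) = 0.14577; P(data | r = 3) = (3/7)(4/7)(4/7) = 0.13994; P(data | r = 4) = (4/7)(3/7)(3/7) = 0.10496; P(data | r = 5) = (5/7)(2/7)(2/7) = 0.058309; P(data | r = 6) = (6/7)(1/7)(1/7) = 0.017493.
Weighting by the prior gives 1/6 · 0.10496 = 0.017493, 2/9 · 0.14577 = 0.032394, 1/18 · 0.13994 = 0.0077745, 1/6 · 0.10496 = 0.017493, 2/9 · 0.058309 = 0.012958, 1/6 · 0.017493 = 0.0029155; summing to 0.091027.
Normalising, the posterior is P(r = 1 | data) = 0.19217, P(r = 2 | data) = 0.35587, P(r = 3 | data) = 0.085409, P(r = 4 | data) = 0.19217, P(r = 5 | data) = 0.14235, P(r = 6 | data) = 0.032028.
The predictive probability is P(purple next | data) = (1/7)(0.19217) + (2/7)(0.35587) + (3/7)(0.085409) + (4/7)(0.19217) + (5/7)(0.14235) + (6/7)(0.032028) = 0.40468.

0.4047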